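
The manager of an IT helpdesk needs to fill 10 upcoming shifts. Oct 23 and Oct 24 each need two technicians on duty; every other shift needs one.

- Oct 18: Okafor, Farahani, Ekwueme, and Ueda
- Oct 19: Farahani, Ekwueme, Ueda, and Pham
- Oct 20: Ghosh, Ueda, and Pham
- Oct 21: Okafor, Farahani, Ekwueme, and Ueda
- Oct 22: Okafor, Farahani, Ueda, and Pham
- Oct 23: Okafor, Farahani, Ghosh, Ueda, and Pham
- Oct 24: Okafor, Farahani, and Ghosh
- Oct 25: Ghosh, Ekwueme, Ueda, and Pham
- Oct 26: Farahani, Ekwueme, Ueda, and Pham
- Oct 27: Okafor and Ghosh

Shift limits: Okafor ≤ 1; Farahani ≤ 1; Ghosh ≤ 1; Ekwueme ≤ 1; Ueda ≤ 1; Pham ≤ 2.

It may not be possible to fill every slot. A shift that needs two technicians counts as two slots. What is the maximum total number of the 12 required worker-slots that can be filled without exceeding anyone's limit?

Total capacity across all technicians is 1+1+1+1+1+2 = 7, and 12 slots are needed, so at most 7 can be filled.
An assignment achieving 7: Oct 18→Ekwueme, Oct 19→Ueda, Oct 20→Ghosh, Oct 22→Pham, Oct 24→Farahani, Oct 25→Pham, Oct 27→Okafor.
Loads: Okafor 1/1, Farahani 1/1, Ghosh 1/1, Ekwueme 1/1, Ueda 1/1, Pham 2/2.

7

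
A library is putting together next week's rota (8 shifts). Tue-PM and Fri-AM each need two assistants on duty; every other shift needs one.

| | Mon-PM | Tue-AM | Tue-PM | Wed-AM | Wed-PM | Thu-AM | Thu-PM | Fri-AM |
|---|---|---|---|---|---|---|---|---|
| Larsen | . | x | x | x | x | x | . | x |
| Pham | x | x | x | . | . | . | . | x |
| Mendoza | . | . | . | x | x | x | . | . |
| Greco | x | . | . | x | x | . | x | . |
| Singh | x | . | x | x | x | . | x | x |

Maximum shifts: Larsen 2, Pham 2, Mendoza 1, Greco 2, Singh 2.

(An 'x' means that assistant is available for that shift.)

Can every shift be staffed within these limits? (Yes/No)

No

Total capacity is 2+2+1+2+2 = 9 but 10 worker-slots are needed — infeasible.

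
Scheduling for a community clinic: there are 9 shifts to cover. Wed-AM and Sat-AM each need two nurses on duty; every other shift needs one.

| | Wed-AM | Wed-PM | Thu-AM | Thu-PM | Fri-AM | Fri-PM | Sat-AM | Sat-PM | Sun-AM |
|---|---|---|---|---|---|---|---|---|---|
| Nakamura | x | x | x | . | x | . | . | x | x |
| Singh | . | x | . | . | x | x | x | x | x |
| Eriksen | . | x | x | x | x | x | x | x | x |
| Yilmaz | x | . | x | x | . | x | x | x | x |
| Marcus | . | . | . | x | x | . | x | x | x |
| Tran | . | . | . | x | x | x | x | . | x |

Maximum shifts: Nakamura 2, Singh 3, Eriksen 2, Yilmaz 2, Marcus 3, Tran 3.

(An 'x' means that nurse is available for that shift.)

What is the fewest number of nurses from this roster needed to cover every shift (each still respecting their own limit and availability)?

11 slots to fill and no one can take more than 3, so at least ⌈11/3⌉ = 4 nurses are needed.
No set of 4 nurses can cover every shift (each such set leaves at least one shift with no one available or exceeds a cap).
Nakamura, Singh, Eriksen, Yilmaz, and Marcus alone can cover everything: Wed-AM→Nakamura+Yilmaz, Wed-PM→Nakamura, Thu-AM→Eriksen, Thu-PM→Eriksen, Fri-AM→Singh, Fri-PM→Singh, Sat-AM→Yilmaz+Marcus, Sat-PM→Singh, Sun-AM→Marcus.

5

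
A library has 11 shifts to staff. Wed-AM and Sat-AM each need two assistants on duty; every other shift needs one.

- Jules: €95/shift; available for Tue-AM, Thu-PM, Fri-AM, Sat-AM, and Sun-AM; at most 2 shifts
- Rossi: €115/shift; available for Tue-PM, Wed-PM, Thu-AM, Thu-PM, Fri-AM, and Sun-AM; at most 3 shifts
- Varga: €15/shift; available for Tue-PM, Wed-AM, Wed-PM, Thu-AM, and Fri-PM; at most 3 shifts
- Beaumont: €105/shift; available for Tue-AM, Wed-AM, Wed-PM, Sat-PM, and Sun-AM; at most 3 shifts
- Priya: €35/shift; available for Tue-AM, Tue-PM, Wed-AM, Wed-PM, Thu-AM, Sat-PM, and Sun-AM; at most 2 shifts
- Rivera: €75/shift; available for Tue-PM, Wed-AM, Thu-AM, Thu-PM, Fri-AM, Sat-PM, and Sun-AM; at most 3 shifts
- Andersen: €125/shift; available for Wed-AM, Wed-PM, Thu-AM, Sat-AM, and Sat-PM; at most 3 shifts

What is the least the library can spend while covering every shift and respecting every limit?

Fri-PM can only be covered by Varga, so that assignment is forced.
Sat-AM can only be covered by Jules and Andersen, so that assignment is forced.
Picking the cheapest available assistant for each shift independently would cost €585, but that ignores the shift limits.
An optimal schedule: Tue-AM→Priya, Tue-PM→Varga, Wed-AM→Rivera+Beaumont, Wed-PM→Beaumont, Thu-AM→Varga, Thu-PM→Rivera, Fri-AM→Rivera, Fri-PM→Varga, Sat-AM→Jules+Andersen, Sat-PM→Priya, Sun-AM→Jules.
Total: 35 + 15 + 75 + 105 + 105 + 15 + 75 + 75 + 15 + 95 + 125 + 35 + 95 = €865.

€865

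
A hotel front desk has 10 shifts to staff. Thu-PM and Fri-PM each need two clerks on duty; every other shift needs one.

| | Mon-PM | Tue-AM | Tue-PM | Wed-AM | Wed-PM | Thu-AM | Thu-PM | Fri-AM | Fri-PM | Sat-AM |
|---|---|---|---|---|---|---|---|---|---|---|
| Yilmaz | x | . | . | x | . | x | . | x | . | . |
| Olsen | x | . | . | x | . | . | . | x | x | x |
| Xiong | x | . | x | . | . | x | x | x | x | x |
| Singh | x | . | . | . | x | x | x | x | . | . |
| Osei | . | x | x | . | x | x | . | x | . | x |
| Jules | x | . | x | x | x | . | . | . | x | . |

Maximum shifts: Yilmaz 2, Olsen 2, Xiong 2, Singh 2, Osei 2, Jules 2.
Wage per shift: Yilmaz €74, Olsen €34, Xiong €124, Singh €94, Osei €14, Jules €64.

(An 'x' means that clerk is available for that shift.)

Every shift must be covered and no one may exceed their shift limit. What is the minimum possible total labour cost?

€808

Tue-AM can only be covered by Osei, so that assignment is forced.
Thu-PM can only be covered by Xiong and Singh, so that assignment is forced.
Picking the cheapest available clerk for each shift independently would cost €468, but that ignores the shift limits.
An optimal schedule: Mon-PM→Jules, Tue-AM→Osei, Tue-PM→Xiong, Wed-AM→Yilmaz, Wed-PM→Singh, Thu-AM→Yilmaz, Thu-PM→Xiong+Singh, Fri-AM→Osei, Fri-PM→Olsen+Jules, Sat-AM→Olsen.
Total: 64 + 14 + 124 + 74 + 94 + 74 + 124 + 94 + 14 + 34 + 64 + 34 = €808.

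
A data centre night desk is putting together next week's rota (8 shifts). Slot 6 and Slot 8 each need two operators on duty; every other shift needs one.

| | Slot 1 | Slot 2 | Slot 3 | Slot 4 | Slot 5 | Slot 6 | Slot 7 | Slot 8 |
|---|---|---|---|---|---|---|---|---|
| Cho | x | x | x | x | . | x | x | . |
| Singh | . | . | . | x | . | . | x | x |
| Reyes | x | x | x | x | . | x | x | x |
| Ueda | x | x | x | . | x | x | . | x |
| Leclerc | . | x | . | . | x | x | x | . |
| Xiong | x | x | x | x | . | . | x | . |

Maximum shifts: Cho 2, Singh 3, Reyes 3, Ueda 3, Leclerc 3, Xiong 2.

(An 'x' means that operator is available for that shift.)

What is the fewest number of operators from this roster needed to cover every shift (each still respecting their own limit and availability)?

10 slots to fill and no one can take more than 3, so at least ⌈10/3⌉ = 4 operators are needed.
Cho, Singh, Reyes, and Ueda alone can cover everything: Slot 1→Cho, Slot 2→Cho, Slot 3→Reyes, Slot 4→Singh, Slot 5→Ueda, Slot 6→Reyes+Ueda, Slot 7→Singh, Slot 8→Singh+Reyes.

4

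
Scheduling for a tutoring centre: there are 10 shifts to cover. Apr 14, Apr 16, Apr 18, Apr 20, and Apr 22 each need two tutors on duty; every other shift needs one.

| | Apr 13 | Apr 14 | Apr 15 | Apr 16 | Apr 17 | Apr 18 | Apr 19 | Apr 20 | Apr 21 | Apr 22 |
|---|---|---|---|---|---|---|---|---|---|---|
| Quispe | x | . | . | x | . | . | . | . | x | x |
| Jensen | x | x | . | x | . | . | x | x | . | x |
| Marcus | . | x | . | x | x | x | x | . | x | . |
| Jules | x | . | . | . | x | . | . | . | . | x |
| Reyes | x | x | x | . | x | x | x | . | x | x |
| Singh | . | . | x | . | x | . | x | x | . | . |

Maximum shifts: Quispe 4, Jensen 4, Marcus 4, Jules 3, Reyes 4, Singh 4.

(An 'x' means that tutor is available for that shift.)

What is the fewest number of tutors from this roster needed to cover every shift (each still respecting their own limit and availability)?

15 slots to fill and no one can take more than 4, so at least ⌈15/4⌉ = 4 tutors are needed.
Jensen, Marcus, Reyes, and Singh alone can cover everything: Apr 13→Jensen, Apr 14→Marcus+Reyes, Apr 15→Reyes, Apr 16→Jensen+Marcus, Apr 17→Singh, Apr 18→Marcus+Reyes, Apr 19→Singh, Apr 20→Jensen+Singh, Apr 21→Marcus, Apr 22→Jensen+Reyes.

4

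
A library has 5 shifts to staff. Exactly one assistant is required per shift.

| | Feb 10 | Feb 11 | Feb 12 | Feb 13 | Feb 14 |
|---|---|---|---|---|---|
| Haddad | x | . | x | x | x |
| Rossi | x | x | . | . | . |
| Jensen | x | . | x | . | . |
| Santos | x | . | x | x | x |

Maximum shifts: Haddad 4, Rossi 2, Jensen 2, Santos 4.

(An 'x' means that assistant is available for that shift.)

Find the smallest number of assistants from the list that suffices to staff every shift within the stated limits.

2

5 slots to fill and no one can take more than 4, so at least ⌈5/4⌉ = 2 assistants are needed.
Haddad and Rossi alone can cover everything: Feb 10→Haddad, Feb 11→Rossi, Feb 12→Haddad, Feb 13→Haddad, Feb 14→Haddad.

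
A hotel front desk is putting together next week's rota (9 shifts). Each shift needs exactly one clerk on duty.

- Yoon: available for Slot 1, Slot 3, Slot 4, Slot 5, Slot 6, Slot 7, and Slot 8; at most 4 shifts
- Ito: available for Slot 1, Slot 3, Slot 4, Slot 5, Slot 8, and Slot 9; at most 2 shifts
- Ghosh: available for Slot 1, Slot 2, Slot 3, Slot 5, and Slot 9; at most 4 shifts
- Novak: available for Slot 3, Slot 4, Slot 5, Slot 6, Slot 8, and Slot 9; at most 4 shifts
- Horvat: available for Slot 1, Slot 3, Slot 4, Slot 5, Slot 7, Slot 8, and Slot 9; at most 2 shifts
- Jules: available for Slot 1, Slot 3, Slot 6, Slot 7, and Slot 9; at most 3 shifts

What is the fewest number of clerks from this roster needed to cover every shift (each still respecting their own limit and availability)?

9 slots to fill and no one can take more than 4, so at least ⌈9/4⌉ = 3 clerks are needed.
Yoon, Ito, and Ghosh alone can cover everything: Slot 1→Ito, Slot 2→Ghosh, Slot 3→Ghosh, Slot 4→Yoon, Slot 5→Ghosh, Slot 6→Yoon, Slot 7→Yoon, Slot 8→Yoon, Slot 9→Ito.

3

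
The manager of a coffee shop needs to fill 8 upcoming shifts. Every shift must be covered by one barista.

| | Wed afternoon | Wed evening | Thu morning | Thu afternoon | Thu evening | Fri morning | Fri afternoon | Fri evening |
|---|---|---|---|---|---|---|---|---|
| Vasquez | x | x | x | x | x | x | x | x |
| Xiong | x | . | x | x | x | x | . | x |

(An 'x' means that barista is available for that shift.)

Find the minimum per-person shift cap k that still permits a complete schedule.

With 2 baristas and 8 worker-slots to fill, someone must work at least ⌈8/2⌉ = 4 shifts, so k ≥ 4.
k = 4 works: Wed afternoon→Vasquez, Wed evening→Vasquez, Thu morning→Vasquez, Thu afternoon→Xiong, Thu evening→Xiong, Fri morning→Xiong, Fri afternoon→Vasquez, Fri evening→Xiong.
Loads: Vasquez 4, Xiong 4 — all ≤ 4.

4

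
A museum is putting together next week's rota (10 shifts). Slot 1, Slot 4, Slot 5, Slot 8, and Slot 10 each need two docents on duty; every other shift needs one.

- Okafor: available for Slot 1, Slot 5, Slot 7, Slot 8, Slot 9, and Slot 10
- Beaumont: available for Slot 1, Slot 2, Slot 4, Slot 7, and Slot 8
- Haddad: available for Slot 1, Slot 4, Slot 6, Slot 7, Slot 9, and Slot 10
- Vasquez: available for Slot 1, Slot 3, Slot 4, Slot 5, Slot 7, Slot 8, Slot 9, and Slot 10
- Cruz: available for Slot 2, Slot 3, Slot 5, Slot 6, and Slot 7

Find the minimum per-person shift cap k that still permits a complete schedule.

With 5 docents and 15 worker-slots to fill, someone must work at least ⌈15/5⌉ = 3 shifts, so k ≥ 3.
k = 3 works: Slot 1→Haddad+Vasquez, Slot 2→Beaumont, Slot 3→Vasquez, Slot 4→Beaumont+Haddad, Slot 5→Okafor+Cruz, Slot 6→Cruz, Slot 7→Cruz, Slot 8→Okafor+Beaumont, Slot 9→Okafor, Slot 10→Haddad+Vasquez.
Loads: Okafor 3, Beaumont 3, Haddad 3, Vasquez 3, Cruz 3 — all ≤ 3.

3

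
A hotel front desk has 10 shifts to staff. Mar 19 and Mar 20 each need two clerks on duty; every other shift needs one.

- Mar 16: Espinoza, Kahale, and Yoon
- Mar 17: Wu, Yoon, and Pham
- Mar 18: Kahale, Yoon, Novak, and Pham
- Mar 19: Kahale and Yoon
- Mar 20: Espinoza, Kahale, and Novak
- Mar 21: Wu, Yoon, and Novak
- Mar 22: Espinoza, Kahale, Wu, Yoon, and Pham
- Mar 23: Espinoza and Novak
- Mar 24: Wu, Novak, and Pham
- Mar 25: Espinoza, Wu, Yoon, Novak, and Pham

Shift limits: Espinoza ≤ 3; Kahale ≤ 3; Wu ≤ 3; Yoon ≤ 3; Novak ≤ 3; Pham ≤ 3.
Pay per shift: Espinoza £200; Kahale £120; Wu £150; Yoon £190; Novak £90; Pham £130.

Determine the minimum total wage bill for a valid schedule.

Mar 19 can only be covered by Kahale and Yoon, so that assignment is forced.
Picking the cheapest available clerk for each shift independently would cost £1340, but that ignores the shift limits.
An optimal schedule: Mar 16→Kahale, Mar 17→Pham, Mar 18→Pham, Mar 19→Kahale+Yoon, Mar 20→Novak+Kahale, Mar 21→Novak, Mar 22→Wu, Mar 23→Novak, Mar 24→Pham, Mar 25→Wu.
Total: 120 + 130 + 130 + 120 + 190 + 90 + 120 + 90 + 150 + 90 + 130 + 150 = £1510.

£1510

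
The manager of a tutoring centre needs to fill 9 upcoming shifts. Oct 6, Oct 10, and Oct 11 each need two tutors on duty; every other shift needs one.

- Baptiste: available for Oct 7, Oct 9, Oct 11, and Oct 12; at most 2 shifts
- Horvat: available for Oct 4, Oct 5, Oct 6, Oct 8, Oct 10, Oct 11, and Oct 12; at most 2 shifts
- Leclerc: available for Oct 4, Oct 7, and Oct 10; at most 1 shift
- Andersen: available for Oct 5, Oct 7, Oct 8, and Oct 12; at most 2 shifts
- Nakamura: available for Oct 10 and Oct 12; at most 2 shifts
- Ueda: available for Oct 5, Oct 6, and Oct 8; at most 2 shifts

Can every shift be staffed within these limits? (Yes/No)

Shifts {Oct 4, Oct 6, Oct 10, Oct 11} need 7 worker-slots in total, but the tutors available for any of those shifts (Baptiste, Horvat, Leclerc, Nakamura, and Ueda) can supply at most 6 among them. So no valid schedule exists.

No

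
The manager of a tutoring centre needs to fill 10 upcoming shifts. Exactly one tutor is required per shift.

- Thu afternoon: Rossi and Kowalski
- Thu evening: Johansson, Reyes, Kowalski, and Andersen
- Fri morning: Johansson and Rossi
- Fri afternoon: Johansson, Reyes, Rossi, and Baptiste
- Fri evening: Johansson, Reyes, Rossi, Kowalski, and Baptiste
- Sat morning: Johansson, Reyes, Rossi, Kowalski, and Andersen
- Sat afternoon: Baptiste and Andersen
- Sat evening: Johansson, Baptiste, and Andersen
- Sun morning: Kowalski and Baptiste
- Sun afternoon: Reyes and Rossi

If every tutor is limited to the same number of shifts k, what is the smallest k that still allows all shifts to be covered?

2

With 6 tutors and 10 worker-slots to fill, someone must work at least ⌈10/6⌉ = 2 shifts, so k ≥ 2.
k = 2 works: Thu afternoon→Rossi, Thu evening→Reyes, Fri morning→Johansson, Fri afternoon→Rossi, Fri evening→Kowalski, Sat morning→Andersen, Sat afternoon→Baptiste, Sat evening→Johansson, Sun morning→Kowalski, Sun afternoon→Reyes.
Loads: Johansson 2, Reyes 2, Rossi 2, Kowalski 2, Baptiste 1, Andersen 1 — all ≤ 2.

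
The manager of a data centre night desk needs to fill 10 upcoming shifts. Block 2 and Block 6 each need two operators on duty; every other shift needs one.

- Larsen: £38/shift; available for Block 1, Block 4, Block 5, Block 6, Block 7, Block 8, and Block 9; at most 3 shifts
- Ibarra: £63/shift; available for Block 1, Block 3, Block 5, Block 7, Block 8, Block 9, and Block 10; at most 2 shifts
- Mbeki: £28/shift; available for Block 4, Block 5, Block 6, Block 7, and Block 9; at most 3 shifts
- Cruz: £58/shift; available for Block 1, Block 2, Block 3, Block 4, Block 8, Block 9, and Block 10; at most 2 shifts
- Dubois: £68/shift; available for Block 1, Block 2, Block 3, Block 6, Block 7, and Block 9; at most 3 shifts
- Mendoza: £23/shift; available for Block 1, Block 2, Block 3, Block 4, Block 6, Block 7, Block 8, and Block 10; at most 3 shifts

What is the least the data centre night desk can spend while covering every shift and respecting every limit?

Picking the cheapest available operator for each shift independently would cost £326, but that ignores the shift limits.
An optimal schedule: Block 1→Larsen, Block 2→Mendoza+Cruz, Block 3→Mendoza, Block 4→Mbeki, Block 5→Mbeki, Block 6→Mbeki+Larsen, Block 7→Ibarra, Block 8→Larsen, Block 9→Cruz, Block 10→Mendoza.
Total: 38 + 23 + 58 + 23 + 28 + 28 + 28 + 38 + 63 + 38 + 58 + 23 = £446.

£446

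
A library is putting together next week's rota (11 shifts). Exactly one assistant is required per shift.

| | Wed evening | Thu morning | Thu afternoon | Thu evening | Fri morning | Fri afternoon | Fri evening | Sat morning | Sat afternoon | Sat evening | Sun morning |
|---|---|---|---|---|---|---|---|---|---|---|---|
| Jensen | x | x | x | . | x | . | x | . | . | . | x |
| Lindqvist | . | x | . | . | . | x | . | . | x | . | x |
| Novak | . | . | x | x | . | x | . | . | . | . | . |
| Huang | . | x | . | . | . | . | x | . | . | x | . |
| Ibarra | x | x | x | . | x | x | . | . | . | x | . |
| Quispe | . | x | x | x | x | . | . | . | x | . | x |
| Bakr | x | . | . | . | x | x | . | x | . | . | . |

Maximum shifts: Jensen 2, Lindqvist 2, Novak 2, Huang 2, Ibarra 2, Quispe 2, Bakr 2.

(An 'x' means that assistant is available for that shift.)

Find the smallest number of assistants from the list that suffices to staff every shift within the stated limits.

11 slots to fill and no one can take more than 2, so at least ⌈11/2⌉ = 6 assistants are needed.
Jensen, Lindqvist, Novak, Huang, Ibarra, and Bakr alone can cover everything: Wed evening→Ibarra, Thu morning→Lindqvist, Thu afternoon→Novak, Thu evening→Novak, Fri morning→Ibarra, Fri afternoon→Bakr, Fri evening→Jensen, Sat morning→Bakr, Sat afternoon→Lindqvist, Sat evening→Huang, Sun morning→Jensen.

6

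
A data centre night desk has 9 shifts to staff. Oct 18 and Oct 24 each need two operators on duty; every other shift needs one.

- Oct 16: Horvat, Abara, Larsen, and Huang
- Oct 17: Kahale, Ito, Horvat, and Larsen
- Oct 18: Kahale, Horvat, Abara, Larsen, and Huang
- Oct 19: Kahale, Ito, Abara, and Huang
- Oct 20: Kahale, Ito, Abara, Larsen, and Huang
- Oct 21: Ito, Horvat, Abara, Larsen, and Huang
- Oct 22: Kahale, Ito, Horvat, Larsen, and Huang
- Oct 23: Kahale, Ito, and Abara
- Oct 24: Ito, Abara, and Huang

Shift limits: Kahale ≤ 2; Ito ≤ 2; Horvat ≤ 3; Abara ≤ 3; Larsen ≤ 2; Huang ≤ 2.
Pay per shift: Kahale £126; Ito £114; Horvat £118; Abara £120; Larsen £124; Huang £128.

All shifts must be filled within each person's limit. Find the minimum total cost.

£1316

Picking the cheapest available operator for each shift independently would cost £1274, but that ignores the shift limits.
An optimal schedule: Oct 16→Horvat, Oct 17→Horvat, Oct 18→Larsen+Kahale, Oct 19→Abara, Oct 20→Abara, Oct 21→Horvat, Oct 22→Larsen, Oct 23→Ito, Oct 24→Ito+Abara.
Total: 118 + 118 + 124 + 126 + 120 + 120 + 118 + 124 + 114 + 114 + 120 = £1316.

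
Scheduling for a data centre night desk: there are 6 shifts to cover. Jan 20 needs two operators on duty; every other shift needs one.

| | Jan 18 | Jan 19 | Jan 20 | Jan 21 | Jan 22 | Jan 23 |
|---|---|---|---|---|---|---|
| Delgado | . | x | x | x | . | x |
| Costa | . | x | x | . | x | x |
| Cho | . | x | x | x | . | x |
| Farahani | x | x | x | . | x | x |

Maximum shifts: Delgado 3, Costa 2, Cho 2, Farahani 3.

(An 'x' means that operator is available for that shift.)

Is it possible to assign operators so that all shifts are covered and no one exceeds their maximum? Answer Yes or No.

Jan 18 can only be covered by Farahani, so that assignment is forced.
One valid schedule: Jan 18→Farahani, Jan 19→Delgado, Jan 20→Costa+Cho, Jan 21→Delgado, Jan 22→Costa, Jan 23→Delgado.
Loads: Delgado 3/3, Costa 2/2, Cho 1/2, Farahani 1/3 — all within limits.

Yes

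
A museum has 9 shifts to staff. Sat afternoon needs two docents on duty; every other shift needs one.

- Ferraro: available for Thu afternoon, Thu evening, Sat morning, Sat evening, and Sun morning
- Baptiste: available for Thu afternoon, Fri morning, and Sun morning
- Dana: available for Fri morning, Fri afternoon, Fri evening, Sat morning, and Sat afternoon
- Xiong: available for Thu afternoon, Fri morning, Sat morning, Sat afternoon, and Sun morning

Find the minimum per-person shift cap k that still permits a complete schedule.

3

With 4 docents and 10 worker-slots to fill, someone must work at least ⌈10/4⌉ = 3 shifts, so k ≥ 3.
k = 3 works: Thu afternoon→Ferraro, Thu evening→Ferraro, Fri morning→Baptiste, Fri afternoon→Dana, Fri evening→Dana, Sat morning→Xiong, Sat afternoon→Dana+Xiong, Sat evening→Ferraro, Sun morning→Baptiste.
Loads: Ferraro 3, Baptiste 2, Dana 3, Xiong 2 — all ≤ 3.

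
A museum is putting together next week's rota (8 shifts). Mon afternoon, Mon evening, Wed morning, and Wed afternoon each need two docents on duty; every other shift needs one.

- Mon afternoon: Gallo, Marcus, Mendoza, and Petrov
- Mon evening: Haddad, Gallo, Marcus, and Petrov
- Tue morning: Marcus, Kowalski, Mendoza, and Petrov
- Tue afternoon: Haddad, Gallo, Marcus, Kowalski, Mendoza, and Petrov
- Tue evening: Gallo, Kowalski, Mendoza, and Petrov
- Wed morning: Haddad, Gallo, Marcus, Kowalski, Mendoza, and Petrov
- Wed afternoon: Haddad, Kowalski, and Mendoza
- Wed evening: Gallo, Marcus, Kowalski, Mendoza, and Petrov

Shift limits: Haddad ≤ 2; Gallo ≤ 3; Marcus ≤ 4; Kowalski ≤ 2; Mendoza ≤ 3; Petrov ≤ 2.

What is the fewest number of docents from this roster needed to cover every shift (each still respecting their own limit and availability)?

12 slots to fill and no one can take more than 4, so at least ⌈12/4⌉ = 3 docents are needed.
Any 3 docents together have capacity at most 4+3+3 = 10 < 12 slots, so 3 can never suffice.
Haddad, Gallo, Marcus, and Mendoza alone can cover everything: Mon afternoon→Gallo+Marcus, Mon evening→Haddad+Gallo, Tue morning→Marcus, Tue afternoon→Mendoza, Tue evening→Gallo, Wed morning→Marcus+Mendoza, Wed afternoon→Haddad+Mendoza, Wed evening→Marcus.

4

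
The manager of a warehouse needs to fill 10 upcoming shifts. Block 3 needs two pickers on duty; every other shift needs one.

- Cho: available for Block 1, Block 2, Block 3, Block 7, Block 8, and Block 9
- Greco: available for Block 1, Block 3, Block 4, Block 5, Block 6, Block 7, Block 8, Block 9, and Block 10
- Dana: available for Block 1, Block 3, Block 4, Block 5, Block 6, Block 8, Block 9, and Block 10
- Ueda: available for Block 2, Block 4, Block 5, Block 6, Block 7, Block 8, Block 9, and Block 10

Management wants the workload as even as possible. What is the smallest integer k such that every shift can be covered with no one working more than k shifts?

With 4 pickers and 11 worker-slots to fill, someone must work at least ⌈11/4⌉ = 3 shifts, so k ≥ 3.
k = 3 works: Block 1→Cho, Block 2→Cho, Block 3→Cho+Greco, Block 4→Greco, Block 5→Greco, Block 6→Dana, Block 7→Ueda, Block 8→Dana, Block 9→Ueda, Block 10→Dana.
Loads: Cho 3, Greco 3, Dana 3, Ueda 2 — all ≤ 3.

3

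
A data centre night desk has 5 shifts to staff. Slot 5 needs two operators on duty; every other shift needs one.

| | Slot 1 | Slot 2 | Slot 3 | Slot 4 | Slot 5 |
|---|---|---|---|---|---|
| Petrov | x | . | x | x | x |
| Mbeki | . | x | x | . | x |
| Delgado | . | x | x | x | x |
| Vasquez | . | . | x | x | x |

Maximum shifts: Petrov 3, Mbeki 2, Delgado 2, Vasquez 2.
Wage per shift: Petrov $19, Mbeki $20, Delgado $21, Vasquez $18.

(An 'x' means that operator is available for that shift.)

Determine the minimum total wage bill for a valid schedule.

Slot 1 can only be covered by Petrov, so that assignment is forced.
Picking the cheapest available operator for each shift independently would cost $112, but that ignores the shift limits.
An optimal schedule: Slot 1→Petrov, Slot 2→Mbeki, Slot 3→Petrov, Slot 4→Vasquez, Slot 5→Vasquez+Petrov.
Total: 19 + 20 + 19 + 18 + 18 + 19 = $113.

$113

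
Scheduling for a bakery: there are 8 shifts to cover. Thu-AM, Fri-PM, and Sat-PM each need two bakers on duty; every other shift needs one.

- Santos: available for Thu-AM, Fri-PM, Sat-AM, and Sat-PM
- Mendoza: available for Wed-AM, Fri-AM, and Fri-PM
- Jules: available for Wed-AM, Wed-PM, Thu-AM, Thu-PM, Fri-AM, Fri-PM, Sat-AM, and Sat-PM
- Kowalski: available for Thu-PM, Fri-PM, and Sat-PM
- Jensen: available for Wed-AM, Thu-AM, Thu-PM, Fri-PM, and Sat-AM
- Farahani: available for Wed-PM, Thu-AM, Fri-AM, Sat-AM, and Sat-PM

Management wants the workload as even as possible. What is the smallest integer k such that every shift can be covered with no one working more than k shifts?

With 6 bakers and 11 worker-slots to fill, someone must work at least ⌈11/6⌉ = 2 shifts, so k ≥ 2.
k = 2 works: Wed-AM→Mendoza, Wed-PM→Jules, Thu-AM→Santos+Jensen, Thu-PM→Jules, Fri-AM→Mendoza, Fri-PM→Kowalski+Jensen, Sat-AM→Santos, Sat-PM→Kowalski+Farahani.
Loads: Santos 2, Mendoza 2, Jules 2, Kowalski 2, Jensen 2, Farahani 1 — all ≤ 2.

2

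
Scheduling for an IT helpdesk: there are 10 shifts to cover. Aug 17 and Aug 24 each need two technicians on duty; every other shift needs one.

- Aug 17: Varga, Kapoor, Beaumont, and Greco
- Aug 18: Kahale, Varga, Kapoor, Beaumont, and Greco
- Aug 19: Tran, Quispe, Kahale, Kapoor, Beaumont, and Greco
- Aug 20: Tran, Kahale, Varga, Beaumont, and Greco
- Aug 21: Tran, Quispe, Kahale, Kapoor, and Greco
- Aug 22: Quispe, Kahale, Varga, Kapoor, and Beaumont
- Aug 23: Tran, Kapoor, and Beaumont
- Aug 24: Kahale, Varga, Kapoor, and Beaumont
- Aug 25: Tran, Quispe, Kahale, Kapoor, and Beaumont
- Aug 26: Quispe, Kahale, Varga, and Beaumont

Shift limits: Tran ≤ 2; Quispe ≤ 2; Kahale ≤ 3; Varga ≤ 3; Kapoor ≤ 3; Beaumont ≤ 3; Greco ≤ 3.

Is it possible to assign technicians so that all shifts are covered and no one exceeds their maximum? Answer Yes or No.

One valid schedule: Aug 17→Varga+Kapoor, Aug 18→Kahale, Aug 19→Kapoor, Aug 20→Tran, Aug 21→Quispe, Aug 22→Kahale, Aug 23→Tran, Aug 24→Varga+Kapoor, Aug 25→Kahale, Aug 26→Quispe.
Loads: Tran 2/2, Quispe 2/2, Kahale 3/3, Varga 2/3, Kapoor 3/3, Beaumont 0/3, Greco 0/3 — all within limits.

Yes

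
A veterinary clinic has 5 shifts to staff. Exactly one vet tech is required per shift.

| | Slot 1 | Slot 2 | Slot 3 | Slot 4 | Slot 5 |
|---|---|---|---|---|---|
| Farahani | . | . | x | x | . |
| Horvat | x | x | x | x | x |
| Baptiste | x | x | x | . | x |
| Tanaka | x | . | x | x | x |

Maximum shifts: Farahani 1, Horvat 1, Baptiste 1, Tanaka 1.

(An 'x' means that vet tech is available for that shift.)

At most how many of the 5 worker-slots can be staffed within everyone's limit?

Total capacity across all vet techs is 1+1+1+1 = 4, and 5 slots are needed, so at most 4 can be filled.
An assignment achieving 4: Slot 1→Baptiste, Slot 2→Horvat, Slot 4→Farahani, Slot 5→Tanaka.
Loads: Farahani 1/1, Horvat 1/1, Baptiste 1/1, Tanaka 1/1.

4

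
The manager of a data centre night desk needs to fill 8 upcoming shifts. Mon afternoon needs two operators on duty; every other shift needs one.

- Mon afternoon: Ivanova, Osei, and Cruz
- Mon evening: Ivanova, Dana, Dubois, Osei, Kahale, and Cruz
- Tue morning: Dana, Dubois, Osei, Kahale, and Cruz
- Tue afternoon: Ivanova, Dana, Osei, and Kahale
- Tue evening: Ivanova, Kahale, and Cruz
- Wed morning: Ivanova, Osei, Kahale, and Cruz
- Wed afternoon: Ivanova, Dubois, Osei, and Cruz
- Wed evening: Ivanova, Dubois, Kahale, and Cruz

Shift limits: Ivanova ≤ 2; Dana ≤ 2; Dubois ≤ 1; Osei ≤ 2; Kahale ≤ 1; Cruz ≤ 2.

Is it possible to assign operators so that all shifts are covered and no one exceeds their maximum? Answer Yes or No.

One valid schedule: Mon afternoon→Ivanova+Osei, Mon evening→Cruz, Tue morning→Dana, Tue afternoon→Dana, Tue evening→Ivanova, Wed morning→Osei, Wed afternoon→Dubois, Wed evening→Kahale.
Loads: Ivanova 2/2, Dana 2/2, Dubois 1/1, Osei 2/2, Kahale 1/1, Cruz 1/2 — all within limits.

Yes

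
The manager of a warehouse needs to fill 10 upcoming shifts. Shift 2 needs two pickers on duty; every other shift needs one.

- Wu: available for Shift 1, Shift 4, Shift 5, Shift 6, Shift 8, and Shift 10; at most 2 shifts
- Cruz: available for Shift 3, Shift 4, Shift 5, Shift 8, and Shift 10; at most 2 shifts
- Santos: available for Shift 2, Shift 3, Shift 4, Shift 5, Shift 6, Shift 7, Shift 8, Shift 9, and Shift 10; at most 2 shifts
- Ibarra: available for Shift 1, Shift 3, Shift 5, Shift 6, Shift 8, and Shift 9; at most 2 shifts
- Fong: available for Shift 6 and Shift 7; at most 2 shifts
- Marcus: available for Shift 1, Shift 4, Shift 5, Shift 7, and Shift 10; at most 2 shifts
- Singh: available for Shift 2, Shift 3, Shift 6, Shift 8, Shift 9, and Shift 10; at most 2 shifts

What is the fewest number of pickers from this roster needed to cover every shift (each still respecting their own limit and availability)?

6

11 slots to fill and no one can take more than 2, so at least ⌈11/2⌉ = 6 pickers are needed.
Wu, Cruz, Santos, Ibarra, Fong, and Singh alone can cover everything: Shift 1→Wu, Shift 2→Santos+Singh, Shift 3→Cruz, Shift 4→Wu, Shift 5→Cruz, Shift 6→Fong, Shift 7→Santos, Shift 8→Ibarra, Shift 9→Ibarra, Shift 10→Singh.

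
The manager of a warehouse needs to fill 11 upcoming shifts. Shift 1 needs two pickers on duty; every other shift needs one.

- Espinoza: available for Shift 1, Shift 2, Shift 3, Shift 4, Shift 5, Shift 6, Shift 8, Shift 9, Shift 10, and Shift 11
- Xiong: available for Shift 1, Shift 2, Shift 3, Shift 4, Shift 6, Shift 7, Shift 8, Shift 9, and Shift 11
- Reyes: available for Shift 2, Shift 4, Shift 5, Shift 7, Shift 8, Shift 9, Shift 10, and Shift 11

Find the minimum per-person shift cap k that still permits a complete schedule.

With 3 pickers and 12 worker-slots to fill, someone must work at least ⌈12/3⌉ = 4 shifts, so k ≥ 4.
k = 4 works: Shift 1→Espinoza+Xiong, Shift 2→Xiong, Shift 3→Espinoza, Shift 4→Xiong, Shift 5→Espinoza, Shift 6→Espinoza, Shift 7→Xiong, Shift 8→Reyes, Shift 9→Reyes, Shift 10→Reyes, Shift 11→Reyes.
Loads: Espinoza 4, Xiong 4, Reyes 4 — all ≤ 4.

4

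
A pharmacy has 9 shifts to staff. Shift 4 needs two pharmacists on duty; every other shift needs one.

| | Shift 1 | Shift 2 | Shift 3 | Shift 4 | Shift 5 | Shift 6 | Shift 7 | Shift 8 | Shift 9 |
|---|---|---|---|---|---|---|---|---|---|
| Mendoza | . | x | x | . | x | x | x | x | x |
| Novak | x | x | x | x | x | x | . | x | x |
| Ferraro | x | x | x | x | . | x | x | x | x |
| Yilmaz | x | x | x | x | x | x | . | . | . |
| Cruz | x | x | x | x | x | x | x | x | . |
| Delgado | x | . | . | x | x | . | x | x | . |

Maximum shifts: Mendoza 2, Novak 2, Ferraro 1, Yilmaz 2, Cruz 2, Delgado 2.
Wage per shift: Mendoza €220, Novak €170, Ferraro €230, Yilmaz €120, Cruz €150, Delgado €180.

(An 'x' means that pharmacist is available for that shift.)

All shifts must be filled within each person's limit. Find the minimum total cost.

Picking the cheapest available pharmacist for each shift independently would cost €1340, but that ignores the shift limits.
An optimal schedule: Shift 1→Yilmaz, Shift 2→Yilmaz, Shift 3→Cruz, Shift 4→Novak+Delgado, Shift 5→Delgado, Shift 6→Mendoza, Shift 7→Cruz, Shift 8→Mendoza, Shift 9→Novak.
Total: 120 + 120 + 150 + 170 + 180 + 180 + 220 + 150 + 220 + 170 = €1680.

€1680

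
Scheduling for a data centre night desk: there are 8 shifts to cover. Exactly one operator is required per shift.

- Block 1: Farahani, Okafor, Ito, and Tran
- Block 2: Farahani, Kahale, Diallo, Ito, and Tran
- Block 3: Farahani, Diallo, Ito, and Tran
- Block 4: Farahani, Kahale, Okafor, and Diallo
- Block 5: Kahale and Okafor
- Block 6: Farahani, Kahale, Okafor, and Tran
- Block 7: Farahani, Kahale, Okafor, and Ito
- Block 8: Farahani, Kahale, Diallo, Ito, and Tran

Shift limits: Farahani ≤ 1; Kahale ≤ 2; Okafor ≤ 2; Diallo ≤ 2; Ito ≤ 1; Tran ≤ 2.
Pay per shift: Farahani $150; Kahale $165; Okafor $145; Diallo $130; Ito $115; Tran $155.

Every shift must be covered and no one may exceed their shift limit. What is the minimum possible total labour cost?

$1125

Picking the cheapest available operator for each shift independently would cost $995, but that ignores the shift limits.
An optimal schedule: Block 1→Ito, Block 2→Tran, Block 3→Diallo, Block 4→Diallo, Block 5→Okafor, Block 6→Okafor, Block 7→Farahani, Block 8→Tran.
Total: 115 + 155 + 130 + 130 + 145 + 145 + 150 + 155 = $1125.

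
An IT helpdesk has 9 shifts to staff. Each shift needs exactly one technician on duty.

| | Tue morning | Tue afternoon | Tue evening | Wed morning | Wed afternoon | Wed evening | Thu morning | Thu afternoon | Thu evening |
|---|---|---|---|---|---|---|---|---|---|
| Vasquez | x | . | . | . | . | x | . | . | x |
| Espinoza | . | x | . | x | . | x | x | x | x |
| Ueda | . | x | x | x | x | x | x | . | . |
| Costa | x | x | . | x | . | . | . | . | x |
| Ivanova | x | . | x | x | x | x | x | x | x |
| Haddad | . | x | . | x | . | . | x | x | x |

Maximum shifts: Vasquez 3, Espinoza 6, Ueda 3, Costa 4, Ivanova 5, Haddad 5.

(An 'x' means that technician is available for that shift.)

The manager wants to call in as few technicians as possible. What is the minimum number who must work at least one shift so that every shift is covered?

9 slots to fill and no one can take more than 6, so at least ⌈9/6⌉ = 2 technicians are needed.
Espinoza and Ivanova alone can cover everything: Tue morning→Ivanova, Tue afternoon→Espinoza, Tue evening→Ivanova, Wed morning→Espinoza, Wed afternoon→Ivanova, Wed evening→Espinoza, Thu morning→Espinoza, Thu afternoon→Espinoza, Thu evening→Espinoza.

2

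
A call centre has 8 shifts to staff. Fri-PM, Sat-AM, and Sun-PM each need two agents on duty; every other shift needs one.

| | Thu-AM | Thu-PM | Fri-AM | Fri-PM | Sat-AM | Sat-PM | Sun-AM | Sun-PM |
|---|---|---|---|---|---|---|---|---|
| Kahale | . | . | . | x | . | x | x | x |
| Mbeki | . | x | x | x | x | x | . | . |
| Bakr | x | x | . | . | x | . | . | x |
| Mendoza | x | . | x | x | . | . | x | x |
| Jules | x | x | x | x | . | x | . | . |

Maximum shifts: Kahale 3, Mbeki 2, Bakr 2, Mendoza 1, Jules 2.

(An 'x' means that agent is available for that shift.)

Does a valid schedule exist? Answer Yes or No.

No

Total capacity is 3+2+2+1+2 = 10 but 11 worker-slots are needed — infeasible.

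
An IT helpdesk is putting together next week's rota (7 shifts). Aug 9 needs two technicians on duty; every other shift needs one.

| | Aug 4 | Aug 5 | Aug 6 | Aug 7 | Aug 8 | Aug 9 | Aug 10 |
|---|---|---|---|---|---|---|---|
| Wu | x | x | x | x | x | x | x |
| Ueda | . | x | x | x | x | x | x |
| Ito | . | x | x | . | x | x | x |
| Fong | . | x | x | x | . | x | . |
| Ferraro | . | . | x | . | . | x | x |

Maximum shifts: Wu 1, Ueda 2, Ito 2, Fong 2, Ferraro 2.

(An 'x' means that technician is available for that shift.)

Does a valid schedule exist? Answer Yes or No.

Yes

Aug 4 can only be covered by Wu, so that assignment is forced.
One valid schedule: Aug 4→Wu, Aug 5→Ito, Aug 6→Fong, Aug 7→Ueda, Aug 8→Ueda, Aug 9→Fong+Ferraro, Aug 10→Ito.
Loads: Wu 1/1, Ueda 2/2, Ito 2/2, Fong 2/2, Ferraro 1/2 — all within limits.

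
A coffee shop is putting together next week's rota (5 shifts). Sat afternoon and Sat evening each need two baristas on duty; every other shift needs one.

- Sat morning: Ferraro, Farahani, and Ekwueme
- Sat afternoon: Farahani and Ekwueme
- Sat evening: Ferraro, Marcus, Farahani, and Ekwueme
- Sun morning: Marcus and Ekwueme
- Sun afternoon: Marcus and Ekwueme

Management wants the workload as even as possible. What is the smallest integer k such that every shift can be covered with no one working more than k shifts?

With 4 baristas and 7 worker-slots to fill, someone must work at least ⌈7/4⌉ = 2 shifts, so k ≥ 2.
k = 2 works: Sat morning→Ferraro, Sat afternoon→Farahani+Ekwueme, Sat evening→Ferraro+Farahani, Sun morning→Marcus, Sun afternoon→Marcus.
Loads: Ferraro 2, Marcus 2, Farahani 2, Ekwueme 1 — all ≤ 2.

2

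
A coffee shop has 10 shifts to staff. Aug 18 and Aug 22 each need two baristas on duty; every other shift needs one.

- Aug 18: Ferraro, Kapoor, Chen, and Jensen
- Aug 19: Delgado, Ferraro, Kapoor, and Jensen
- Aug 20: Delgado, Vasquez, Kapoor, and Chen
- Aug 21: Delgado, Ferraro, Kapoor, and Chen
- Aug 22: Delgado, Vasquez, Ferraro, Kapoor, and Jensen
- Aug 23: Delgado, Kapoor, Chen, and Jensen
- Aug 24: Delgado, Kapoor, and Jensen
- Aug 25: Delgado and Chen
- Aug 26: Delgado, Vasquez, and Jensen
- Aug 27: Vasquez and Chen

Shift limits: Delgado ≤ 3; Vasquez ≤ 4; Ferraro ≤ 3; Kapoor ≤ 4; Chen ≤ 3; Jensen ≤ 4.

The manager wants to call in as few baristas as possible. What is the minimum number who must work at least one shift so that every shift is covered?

12 slots to fill and no one can take more than 4, so at least ⌈12/4⌉ = 3 baristas are needed.
No set of 3 baristas can cover every shift (each such set leaves at least one shift with no one available or exceeds a cap).
Delgado, Vasquez, Ferraro, and Kapoor alone can cover everything: Aug 18→Ferraro+Kapoor, Aug 19→Ferraro, Aug 20→Vasquez, Aug 21→Ferraro, Aug 22→Vasquez+Kapoor, Aug 23→Delgado, Aug 24→Delgado, Aug 25→Delgado, Aug 26→Vasquez, Aug 27→Vasquez.

4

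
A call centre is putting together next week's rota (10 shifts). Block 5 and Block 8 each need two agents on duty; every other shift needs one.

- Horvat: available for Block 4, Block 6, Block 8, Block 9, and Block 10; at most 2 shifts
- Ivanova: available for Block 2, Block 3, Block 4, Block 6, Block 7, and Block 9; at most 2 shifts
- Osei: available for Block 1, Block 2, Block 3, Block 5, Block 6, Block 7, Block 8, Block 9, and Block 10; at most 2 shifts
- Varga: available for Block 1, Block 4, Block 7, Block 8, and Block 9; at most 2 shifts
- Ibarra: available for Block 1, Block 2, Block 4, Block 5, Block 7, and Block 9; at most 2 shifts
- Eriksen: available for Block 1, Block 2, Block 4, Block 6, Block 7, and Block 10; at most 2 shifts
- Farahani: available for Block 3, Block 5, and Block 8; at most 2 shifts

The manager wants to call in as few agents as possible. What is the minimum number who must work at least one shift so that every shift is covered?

12 slots to fill and no one can take more than 2, so at least ⌈12/2⌉ = 6 agents are needed.
Horvat, Ivanova, Osei, Varga, Ibarra, and Eriksen alone can cover everything: Block 1→Varga, Block 2→Ivanova, Block 3→Ivanova, Block 4→Varga, Block 5→Osei+Ibarra, Block 6→Eriksen, Block 7→Eriksen, Block 8→Horvat+Osei, Block 9→Ibarra, Block 10→Horvat.

6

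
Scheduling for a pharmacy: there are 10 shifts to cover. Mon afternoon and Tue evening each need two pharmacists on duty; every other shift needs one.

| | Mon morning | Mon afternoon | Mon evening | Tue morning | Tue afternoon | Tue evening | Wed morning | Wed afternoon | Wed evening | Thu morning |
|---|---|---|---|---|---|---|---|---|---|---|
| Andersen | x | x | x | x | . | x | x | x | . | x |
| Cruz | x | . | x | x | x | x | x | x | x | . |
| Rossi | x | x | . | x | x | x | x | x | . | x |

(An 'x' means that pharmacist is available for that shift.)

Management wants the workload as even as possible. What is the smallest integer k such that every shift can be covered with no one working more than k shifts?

4

With 3 pharmacists and 12 worker-slots to fill, someone must work at least ⌈12/3⌉ = 4 shifts, so k ≥ 4.
k = 4 works: Mon morning→Andersen, Mon afternoon→Andersen+Rossi, Mon evening→Andersen, Tue morning→Cruz, Tue afternoon→Cruz, Tue evening→Cruz+Rossi, Wed morning→Rossi, Wed afternoon→Rossi, Wed evening→Cruz, Thu morning→Andersen.
Loads: Andersen 4, Cruz 4, Rossi 4 — all ≤ 4.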